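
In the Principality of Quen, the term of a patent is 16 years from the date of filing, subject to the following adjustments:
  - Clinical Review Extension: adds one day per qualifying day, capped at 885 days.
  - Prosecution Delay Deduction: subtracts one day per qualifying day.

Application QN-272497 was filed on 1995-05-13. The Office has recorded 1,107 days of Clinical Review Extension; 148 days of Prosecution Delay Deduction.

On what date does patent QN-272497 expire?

2013-05-19

Base term: filing date + 16 years → 13 May 2011.
Clinical Review Extension: 1107 days claimed exceeds the 885-day cap, so +885 days → 14 October 2013.
Prosecution Delay Deduction: −148 days → 19 May 2013.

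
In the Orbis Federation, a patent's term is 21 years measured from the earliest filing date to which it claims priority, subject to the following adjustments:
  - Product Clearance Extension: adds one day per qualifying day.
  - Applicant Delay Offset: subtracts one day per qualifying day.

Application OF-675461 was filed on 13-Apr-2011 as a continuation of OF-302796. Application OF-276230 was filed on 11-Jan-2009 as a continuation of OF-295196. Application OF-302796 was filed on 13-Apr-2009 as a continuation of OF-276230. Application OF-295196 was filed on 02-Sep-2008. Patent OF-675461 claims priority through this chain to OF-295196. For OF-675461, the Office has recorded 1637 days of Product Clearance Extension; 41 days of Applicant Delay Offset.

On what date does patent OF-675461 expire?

Earliest priority filing: 2 September 2008.
Base term: 2 September 2008 + 21 years → 2 September 2029.
Product Clearance Extension: +1637 days → 25 February 2034.
Applicant Delay Offset: −41 days → 15 January 2034.

January 15, 2034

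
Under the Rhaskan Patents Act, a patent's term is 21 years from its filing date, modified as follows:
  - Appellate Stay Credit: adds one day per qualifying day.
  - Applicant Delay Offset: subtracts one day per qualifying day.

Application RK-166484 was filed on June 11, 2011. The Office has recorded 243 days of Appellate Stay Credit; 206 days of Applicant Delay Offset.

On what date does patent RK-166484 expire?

July 18, 2032

Base term: filing date + 21 years → 11 June 2032.
Appellate Stay Credit: +243 days → 9 February 2033.
Applicant Delay Offset: −206 days → 18 July 2032.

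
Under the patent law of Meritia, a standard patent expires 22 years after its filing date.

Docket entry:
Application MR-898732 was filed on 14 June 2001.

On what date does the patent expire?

Filing date + 22 years → 14 June 2023.

2023-06-14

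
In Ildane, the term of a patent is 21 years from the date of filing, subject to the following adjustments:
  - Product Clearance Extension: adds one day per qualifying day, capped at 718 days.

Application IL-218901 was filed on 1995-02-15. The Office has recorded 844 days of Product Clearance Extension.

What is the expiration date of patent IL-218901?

Base term: filing date + 21 years → 15 February 2016.
Product Clearance Extension: 844 days claimed exceeds the 718-day cap, so +718 days → 2 February 2018.

2018-02-02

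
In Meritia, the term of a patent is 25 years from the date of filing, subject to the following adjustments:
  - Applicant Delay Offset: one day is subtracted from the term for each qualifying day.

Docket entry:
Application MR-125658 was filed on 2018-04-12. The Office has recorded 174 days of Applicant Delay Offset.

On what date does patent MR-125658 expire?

2042-10-20

Base term: filing date + 25 years → 12 April 2043.
Applicant Delay Offset: −174 days → 20 October 2042.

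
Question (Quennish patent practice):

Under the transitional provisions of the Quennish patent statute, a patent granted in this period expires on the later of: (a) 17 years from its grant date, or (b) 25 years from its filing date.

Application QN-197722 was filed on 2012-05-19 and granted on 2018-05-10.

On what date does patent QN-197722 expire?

2037-05-19

(a) grant + 17 years → 10 May 2035.
(b) filing + 25 years → 19 May 2037.
Later of the two: 19 May 2037.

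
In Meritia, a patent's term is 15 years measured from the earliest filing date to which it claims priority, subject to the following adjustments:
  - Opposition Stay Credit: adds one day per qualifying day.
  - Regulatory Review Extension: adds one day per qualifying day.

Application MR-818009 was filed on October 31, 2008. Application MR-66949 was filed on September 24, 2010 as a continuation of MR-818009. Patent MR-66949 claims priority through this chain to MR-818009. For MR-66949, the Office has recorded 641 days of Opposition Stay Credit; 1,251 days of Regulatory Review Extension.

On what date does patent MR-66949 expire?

2029-01-04

Earliest priority filing: 31 October 2008.
Base term: 31 October 2008 + 15 years → 31 October 2023.
Opposition Stay Credit: +641 days → 2 August 2025.
Regulatory Review Extension: +1251 days → 4 January 2029.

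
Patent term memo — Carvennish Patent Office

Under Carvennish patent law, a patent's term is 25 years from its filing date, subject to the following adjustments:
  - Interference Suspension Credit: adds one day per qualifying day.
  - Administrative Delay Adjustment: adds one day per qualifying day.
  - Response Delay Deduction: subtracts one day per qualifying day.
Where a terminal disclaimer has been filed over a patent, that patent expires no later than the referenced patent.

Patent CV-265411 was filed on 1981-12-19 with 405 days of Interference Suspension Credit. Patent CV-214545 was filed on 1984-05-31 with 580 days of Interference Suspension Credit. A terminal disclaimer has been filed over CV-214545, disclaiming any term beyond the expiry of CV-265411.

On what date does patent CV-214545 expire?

January 28, 2008

Natural term of CV-214545:
  Base: filing + 25 years → 31 May 2009.
  Interference Suspension Credit: +580 days → 1 January 2011.
Expiry of referenced patent CV-265411:
  Base: filing + 25 years → 19 December 2006.
  Interference Suspension Credit: +405 days → 28 January 2008.
Terminal disclaimer: CV-214545 expires on the earlier of 1 January 2011 and 28 January 2008.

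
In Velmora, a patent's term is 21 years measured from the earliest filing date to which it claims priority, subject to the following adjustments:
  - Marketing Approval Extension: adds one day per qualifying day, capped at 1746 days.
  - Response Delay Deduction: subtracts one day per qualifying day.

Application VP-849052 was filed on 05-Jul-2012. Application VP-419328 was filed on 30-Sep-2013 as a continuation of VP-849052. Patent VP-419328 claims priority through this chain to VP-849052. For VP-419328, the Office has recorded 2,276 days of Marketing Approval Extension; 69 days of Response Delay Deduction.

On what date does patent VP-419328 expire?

Earliest priority filing: 5 July 2012.
Base term: 5 July 2012 + 21 years → 5 July 2033.
Marketing Approval Extension: 2276 days claimed exceeds the 1746-day cap, so +1746 days → 16 April 2038.
Response Delay Deduction: −69 days → 6 February 2038.

February 6, 2038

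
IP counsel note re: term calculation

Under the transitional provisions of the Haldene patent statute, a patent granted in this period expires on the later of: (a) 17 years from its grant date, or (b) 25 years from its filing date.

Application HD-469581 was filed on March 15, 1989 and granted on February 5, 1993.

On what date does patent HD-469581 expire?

2014-03-15

(a) grant + 17 years → 5 February 2010.
(b) filing + 25 years → 15 March 2014.
Later of the two: 15 March 2014.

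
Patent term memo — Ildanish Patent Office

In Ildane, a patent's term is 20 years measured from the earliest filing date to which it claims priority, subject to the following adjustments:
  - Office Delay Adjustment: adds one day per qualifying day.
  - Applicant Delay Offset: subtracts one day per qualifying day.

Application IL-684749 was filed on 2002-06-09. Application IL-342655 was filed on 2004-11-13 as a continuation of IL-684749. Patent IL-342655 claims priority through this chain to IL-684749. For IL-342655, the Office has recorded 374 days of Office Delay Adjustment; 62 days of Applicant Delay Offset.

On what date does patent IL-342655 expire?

Earliest priority filing: 9 June 2002.
Base term: 9 June 2002 + 20 years → 9 June 2022.
Office Delay Adjustment: +374 days → 18 June 2023.
Applicant Delay Offset: −62 days → 17 April 2023.

April 17, 2023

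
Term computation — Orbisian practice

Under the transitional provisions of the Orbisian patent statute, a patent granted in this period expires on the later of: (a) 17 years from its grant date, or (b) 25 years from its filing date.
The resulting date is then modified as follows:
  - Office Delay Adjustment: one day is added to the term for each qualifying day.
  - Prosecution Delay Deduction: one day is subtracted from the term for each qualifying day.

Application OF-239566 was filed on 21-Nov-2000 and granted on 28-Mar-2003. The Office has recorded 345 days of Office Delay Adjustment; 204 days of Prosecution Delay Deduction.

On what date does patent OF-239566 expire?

(a) grant + 17 years → 28 March 2020.
(b) filing + 25 years → 21 November 2025.
Later of the two: 21 November 2025.
Office Delay Adjustment: +345 days → 1 November 2026.
Prosecution Delay Deduction: −204 days → 11 April 2026.

2026-04-11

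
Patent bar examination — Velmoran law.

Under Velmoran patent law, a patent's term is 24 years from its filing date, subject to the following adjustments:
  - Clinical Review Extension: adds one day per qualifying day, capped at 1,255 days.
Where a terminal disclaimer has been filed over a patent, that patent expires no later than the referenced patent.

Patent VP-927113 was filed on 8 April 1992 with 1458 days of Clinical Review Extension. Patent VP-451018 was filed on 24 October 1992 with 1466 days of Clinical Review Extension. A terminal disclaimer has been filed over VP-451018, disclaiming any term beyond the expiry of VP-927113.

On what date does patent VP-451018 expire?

Natural term of VP-451018:
  Base: filing + 24 years → 24 October 2016.
  Clinical Review Extension: 1466 days claimed exceeds the 1255-day cap, so +1255 days → 1 April 2020.
Expiry of referenced patent VP-927113:
  Base: filing + 24 years → 8 April 2016.
  Clinical Review Extension: 1458 days claimed exceeds the 1255-day cap, so +1255 days → 15 September 2019.
Terminal disclaimer: VP-451018 expires on the earlier of 1 April 2020 and 15 September 2019.

September 15, 2019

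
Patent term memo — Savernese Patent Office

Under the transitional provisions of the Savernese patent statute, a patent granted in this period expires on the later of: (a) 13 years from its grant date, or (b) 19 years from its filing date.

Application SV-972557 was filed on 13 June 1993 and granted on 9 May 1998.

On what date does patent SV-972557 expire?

June 13, 2012

(a) grant + 13 years → 9 May 2011.
(b) filing + 19 years → 13 June 2012.
Later of the two: 13 June 2012.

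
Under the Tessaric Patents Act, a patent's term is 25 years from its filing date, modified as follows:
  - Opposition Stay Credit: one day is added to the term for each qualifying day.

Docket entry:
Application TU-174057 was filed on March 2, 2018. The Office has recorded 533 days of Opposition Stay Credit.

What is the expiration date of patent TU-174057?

2044-08-16

Base term: filing date + 25 years → 2 March 2043.
Opposition Stay Credit: +533 days → 16 August 2044.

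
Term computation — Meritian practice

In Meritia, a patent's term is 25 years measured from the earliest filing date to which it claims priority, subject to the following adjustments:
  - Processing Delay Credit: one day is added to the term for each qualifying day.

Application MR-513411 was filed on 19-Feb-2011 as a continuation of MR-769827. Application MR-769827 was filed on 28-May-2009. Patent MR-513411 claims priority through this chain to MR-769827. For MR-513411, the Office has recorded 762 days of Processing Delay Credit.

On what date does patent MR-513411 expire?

2036-06-28

Earliest priority filing: 28 May 2009.
Base term: 28 May 2009 + 25 years → 28 May 2034.
Processing Delay Credit: +762 days → 28 June 2036.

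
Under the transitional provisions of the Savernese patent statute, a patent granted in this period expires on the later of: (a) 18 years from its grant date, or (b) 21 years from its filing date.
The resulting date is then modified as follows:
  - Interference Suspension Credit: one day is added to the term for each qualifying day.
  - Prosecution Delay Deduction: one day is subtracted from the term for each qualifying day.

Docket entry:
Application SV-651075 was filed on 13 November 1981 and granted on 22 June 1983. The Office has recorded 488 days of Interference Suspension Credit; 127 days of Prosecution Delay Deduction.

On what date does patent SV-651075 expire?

2003-11-09

(a) grant + 18 years → 22 June 2001.
(b) filing + 21 years → 13 November 2002.
Later of the two: 13 November 2002.
Interference Suspension Credit: +488 days → 15 March 2004.
Prosecution Delay Deduction: −127 days → 9 November 2003.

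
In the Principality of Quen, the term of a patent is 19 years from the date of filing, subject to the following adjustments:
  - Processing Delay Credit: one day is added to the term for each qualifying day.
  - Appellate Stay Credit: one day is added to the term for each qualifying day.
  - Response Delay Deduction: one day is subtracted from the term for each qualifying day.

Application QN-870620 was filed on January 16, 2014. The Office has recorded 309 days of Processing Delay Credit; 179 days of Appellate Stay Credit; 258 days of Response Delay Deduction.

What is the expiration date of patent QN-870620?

Base term: filing date + 19 years → 16 January 2033.
Processing Delay Credit: +309 days → 21 November 2033.
Appellate Stay Credit: +179 days → 19 May 2034.
Response Delay Deduction: −258 days → 3 September 2033.

2033-09-03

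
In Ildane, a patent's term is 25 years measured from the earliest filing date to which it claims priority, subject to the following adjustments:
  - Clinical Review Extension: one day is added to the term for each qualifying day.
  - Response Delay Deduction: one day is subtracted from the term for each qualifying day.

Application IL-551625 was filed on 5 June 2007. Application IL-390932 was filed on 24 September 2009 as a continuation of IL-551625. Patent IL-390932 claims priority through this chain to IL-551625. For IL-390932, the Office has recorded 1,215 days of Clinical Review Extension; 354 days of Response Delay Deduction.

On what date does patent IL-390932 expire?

Earliest priority filing: 5 June 2007.
Base term: 5 June 2007 + 25 years → 5 June 2032.
Clinical Review Extension: +1215 days → 3 October 2035.
Response Delay Deduction: −354 days → 14 October 2034.

October 14, 2034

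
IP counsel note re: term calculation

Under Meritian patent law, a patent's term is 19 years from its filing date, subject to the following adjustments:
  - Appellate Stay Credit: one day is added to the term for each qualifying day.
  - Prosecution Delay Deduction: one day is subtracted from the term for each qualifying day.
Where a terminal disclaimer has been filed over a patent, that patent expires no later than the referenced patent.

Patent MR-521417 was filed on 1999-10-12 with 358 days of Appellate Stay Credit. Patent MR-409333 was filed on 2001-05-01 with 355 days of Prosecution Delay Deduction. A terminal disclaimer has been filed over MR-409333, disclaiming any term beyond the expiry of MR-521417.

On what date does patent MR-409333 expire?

May 12, 2019

Natural term of MR-409333:
  Base: filing + 19 years → 1 May 2020.
  Prosecution Delay Deduction: −355 days → 12 May 2019.
Expiry of referenced patent MR-521417:
  Base: filing + 19 years → 12 October 2018.
  Appellate Stay Credit: +358 days → 5 October 2019.
Terminal disclaimer: MR-409333 expires on the earlier of 12 May 2019 and 5 October 2019.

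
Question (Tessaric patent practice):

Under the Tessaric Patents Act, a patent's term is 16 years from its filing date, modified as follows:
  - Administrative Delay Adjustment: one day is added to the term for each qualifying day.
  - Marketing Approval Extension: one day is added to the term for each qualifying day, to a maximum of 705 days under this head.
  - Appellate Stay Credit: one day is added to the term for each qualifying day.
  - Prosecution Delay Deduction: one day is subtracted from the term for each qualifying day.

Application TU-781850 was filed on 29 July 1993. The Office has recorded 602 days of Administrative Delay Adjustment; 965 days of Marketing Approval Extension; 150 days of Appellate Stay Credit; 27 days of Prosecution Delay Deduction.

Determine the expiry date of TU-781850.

Base term: filing date + 16 years → 29 July 2009.
Administrative Delay Adjustment: +602 days → 23 March 2011.
Marketing Approval Extension: 965 days claimed exceeds the 705-day cap, so +705 days → 25 February 2013.
Appellate Stay Credit: +150 days → 25 July 2013.
Prosecution Delay Deduction: −27 days → 28 June 2013.

June 28, 2013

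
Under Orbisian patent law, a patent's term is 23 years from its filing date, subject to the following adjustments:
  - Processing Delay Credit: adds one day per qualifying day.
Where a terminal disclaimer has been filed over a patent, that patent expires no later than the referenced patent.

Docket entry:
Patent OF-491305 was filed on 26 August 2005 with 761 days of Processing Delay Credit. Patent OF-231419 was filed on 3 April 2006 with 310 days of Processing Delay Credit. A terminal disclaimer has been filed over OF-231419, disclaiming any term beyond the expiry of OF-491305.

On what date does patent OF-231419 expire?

Natural term of OF-231419:
  Base: filing + 23 years → 3 April 2029.
  Processing Delay Credit: +310 days → 7 February 2030.
Expiry of referenced patent OF-491305:
  Base: filing + 23 years → 26 August 2028.
  Processing Delay Credit: +761 days → 26 September 2030.
Terminal disclaimer: OF-231419 expires on the earlier of 7 February 2030 and 26 September 2030.

2030-02-07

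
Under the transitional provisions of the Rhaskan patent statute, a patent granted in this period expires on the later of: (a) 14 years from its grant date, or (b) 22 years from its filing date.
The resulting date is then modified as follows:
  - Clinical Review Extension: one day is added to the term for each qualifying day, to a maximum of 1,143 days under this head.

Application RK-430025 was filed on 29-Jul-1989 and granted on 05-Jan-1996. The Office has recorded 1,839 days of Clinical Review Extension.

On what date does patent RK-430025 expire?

(a) grant + 14 years → 5 January 2010.
(b) filing + 22 years → 29 July 2011.
Later of the two: 29 July 2011.
Clinical Review Extension: 1839 days claimed exceeds the 1143-day cap, so +1143 days → 14 September 2014.

2014-09-14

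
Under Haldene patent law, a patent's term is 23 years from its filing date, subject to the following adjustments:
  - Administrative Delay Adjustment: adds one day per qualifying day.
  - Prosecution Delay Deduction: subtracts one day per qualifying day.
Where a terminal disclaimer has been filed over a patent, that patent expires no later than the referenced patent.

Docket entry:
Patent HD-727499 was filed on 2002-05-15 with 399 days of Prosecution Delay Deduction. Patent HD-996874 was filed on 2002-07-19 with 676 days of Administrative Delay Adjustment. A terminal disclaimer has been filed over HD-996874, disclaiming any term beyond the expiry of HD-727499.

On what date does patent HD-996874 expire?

April 11, 2024

Natural term of HD-996874:
  Base: filing + 23 years → 19 July 2025.
  Administrative Delay Adjustment: +676 days → 26 May 2027.
Expiry of referenced patent HD-727499:
  Base: filing + 23 years → 15 May 2025.
  Prosecution Delay Deduction: −399 days → 11 April 2024.
Terminal disclaimer: HD-996874 expires on the earlier of 26 May 2027 and 11 April 2024.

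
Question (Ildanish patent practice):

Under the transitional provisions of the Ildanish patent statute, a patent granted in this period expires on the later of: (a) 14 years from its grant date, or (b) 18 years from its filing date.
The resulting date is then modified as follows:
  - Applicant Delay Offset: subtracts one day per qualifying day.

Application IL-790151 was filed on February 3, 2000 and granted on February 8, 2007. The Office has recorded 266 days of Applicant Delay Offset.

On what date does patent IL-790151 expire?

May 18, 2020

(a) grant + 14 years → 8 February 2021.
(b) filing + 18 years → 3 February 2018.
Later of the two: 8 February 2021.
Applicant Delay Offset: −266 days → 18 May 2020.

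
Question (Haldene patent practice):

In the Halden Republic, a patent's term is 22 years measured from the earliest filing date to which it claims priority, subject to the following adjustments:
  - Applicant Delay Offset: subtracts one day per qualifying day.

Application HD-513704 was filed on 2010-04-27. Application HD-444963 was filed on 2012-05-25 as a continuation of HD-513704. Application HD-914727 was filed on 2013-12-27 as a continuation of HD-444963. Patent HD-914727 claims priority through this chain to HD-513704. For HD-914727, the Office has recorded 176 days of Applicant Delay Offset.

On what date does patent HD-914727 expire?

2031-11-03

Earliest priority filing: 27 April 2010.
Base term: 27 April 2010 + 22 years → 27 April 2032.
Applicant Delay Offset: −176 days → 3 November 2031.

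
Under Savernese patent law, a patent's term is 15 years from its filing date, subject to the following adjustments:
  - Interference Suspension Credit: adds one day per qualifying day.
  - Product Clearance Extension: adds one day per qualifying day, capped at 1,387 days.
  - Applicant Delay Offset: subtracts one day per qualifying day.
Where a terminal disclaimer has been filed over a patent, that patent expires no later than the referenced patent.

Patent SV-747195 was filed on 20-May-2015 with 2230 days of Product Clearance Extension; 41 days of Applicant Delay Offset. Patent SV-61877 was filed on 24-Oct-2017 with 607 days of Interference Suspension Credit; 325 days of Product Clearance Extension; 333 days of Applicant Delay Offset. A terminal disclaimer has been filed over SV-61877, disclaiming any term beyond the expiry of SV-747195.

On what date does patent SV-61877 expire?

January 25, 2034

Natural term of SV-61877:
  Base: filing + 15 years → 24 October 2032.
  Interference Suspension Credit: +607 days → 23 June 2034.
  Product Clearance Extension: 325 days (within the 1387-day cap) → +325 days → 14 May 2035.
  Applicant Delay Offset: −333 days → 15 June 2034.
Expiry of referenced patent SV-747195:
  Base: filing + 15 years → 20 May 2030.
  Product Clearance Extension: 2230 days claimed exceeds the 1387-day cap, so +1387 days → 7 March 2034.
  Applicant Delay Offset: −41 days → 25 January 2034.
Terminal disclaimer: SV-61877 expires on the earlier of 15 June 2034 and 25 January 2034.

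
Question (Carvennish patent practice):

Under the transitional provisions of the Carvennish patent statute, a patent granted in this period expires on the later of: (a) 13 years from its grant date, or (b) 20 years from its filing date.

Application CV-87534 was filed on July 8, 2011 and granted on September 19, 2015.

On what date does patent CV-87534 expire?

2031-07-08

(a) grant + 13 years → 19 September 2028.
(b) filing + 20 years → 8 July 2031.
Later of the two: 8 July 2031.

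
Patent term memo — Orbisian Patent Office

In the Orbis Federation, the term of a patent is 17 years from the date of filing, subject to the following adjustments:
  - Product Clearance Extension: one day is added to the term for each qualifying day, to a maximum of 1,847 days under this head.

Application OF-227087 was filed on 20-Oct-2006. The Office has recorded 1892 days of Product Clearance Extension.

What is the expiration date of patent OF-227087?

Base term: filing date + 17 years → 20 October 2023.
Product Clearance Extension: 1892 days claimed exceeds the 1847-day cap, so +1847 days → 9 November 2028.

November 9, 2028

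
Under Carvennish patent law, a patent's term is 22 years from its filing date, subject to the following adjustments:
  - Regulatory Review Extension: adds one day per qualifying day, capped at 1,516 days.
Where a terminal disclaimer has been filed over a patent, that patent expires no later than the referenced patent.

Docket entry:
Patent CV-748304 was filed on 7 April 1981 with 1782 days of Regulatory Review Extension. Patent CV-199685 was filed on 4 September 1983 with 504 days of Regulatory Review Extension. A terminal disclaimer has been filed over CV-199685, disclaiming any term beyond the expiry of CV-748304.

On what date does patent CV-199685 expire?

January 21, 2007

Natural term of CV-199685:
  Base: filing + 22 years → 4 September 2005.
  Regulatory Review Extension: 504 days (within the 1516-day cap) → +504 days → 21 January 2007.
Expiry of referenced patent CV-748304:
  Base: filing + 22 years → 7 April 2003.
  Regulatory Review Extension: 1782 days claimed exceeds the 1516-day cap, so +1516 days → 1 June 2007.
Terminal disclaimer: CV-199685 expires on the earlier of 21 January 2007 and 1 June 2007.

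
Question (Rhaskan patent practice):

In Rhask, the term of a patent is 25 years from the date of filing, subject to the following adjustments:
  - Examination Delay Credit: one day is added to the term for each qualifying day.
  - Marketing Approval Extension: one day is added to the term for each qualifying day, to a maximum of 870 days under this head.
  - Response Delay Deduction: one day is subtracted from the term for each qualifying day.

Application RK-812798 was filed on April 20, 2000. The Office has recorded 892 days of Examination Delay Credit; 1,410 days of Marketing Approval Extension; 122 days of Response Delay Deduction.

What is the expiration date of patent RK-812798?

October 16, 2029

Base term: filing date + 25 years → 20 April 2025.
Examination Delay Credit: +892 days → 29 September 2027.
Marketing Approval Extension: 1410 days claimed exceeds the 870-day cap, so +870 days → 15 February 2030.
Response Delay Deduction: −122 days → 16 October 2029.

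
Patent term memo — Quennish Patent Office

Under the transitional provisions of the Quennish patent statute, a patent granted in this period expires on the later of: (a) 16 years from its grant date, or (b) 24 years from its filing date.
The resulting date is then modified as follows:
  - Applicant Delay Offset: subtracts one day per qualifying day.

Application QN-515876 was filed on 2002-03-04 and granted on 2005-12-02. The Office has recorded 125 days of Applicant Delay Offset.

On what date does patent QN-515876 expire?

October 30, 2025

(a) grant + 16 years → 2 December 2021.
(b) filing + 24 years → 4 March 2026.
Later of the two: 4 March 2026.
Applicant Delay Offset: −125 days → 30 October 2025.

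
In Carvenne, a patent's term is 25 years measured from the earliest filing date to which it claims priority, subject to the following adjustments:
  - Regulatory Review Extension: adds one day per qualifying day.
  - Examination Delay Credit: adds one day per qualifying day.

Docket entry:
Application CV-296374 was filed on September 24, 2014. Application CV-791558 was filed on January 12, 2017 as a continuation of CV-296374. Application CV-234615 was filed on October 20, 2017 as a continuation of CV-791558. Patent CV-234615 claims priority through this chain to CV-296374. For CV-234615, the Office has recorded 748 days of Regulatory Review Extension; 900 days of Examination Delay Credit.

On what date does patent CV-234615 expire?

2044-03-29

Earliest priority filing: 24 September 2014.
Base term: 24 September 2014 + 25 years → 24 September 2039.
Regulatory Review Extension: +748 days → 11 October 2041.
Examination Delay Credit: +900 days → 29 March 2044.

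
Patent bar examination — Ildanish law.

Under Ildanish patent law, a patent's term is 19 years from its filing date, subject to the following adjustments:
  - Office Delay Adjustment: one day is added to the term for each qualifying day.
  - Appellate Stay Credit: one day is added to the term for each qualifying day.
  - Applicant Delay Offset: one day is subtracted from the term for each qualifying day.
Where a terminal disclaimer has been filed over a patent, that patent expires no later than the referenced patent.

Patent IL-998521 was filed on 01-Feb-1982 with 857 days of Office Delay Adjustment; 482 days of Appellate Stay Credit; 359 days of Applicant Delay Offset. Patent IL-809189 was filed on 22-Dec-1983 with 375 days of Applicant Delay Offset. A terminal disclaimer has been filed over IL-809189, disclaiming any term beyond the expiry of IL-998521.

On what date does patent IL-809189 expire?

Natural term of IL-809189:
  Base: filing + 19 years → 22 December 2002.
  Applicant Delay Offset: −375 days → 12 December 2001.
Expiry of referenced patent IL-998521:
  Base: filing + 19 years → 1 February 2001.
  Office Delay Adjustment: +857 days → 8 June 2003.
  Appellate Stay Credit: +482 days → 2 October 2004.
  Applicant Delay Offset: −359 days → 9 October 2003.
Terminal disclaimer: IL-809189 expires on the earlier of 12 December 2001 and 9 October 2003.

December 12, 2001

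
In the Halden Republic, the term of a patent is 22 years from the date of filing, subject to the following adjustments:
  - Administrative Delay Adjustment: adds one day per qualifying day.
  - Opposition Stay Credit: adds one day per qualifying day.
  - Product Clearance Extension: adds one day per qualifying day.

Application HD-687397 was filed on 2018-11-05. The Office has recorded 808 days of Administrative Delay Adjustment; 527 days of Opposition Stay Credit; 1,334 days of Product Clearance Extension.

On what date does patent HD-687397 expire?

2048-02-26

Base term: filing date + 22 years → 5 November 2040.
Administrative Delay Adjustment: +808 days → 22 January 2043.
Opposition Stay Credit: +527 days → 2 July 2044.
Product Clearance Extension: +1334 days → 26 February 2048.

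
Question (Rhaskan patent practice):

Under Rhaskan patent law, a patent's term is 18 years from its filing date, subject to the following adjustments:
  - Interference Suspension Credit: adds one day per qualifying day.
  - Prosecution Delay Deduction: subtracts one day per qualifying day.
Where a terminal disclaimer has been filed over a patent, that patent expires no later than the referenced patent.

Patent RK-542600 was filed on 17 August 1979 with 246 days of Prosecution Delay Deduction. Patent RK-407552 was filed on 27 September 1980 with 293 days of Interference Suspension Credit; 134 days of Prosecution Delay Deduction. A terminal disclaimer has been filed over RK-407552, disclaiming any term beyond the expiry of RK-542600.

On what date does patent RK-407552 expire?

1996-12-14

Natural term of RK-407552:
  Base: filing + 18 years → 27 September 1998.
  Interference Suspension Credit: +293 days → 17 July 1999.
  Prosecution Delay Deduction: −134 days → 5 March 1999.
Expiry of referenced patent RK-542600:
  Base: filing + 18 years → 17 August 1997.
  Prosecution Delay Deduction: −246 days → 14 December 1996.
Terminal disclaimer: RK-407552 expires on the earlier of 5 March 1999 and 14 December 1996.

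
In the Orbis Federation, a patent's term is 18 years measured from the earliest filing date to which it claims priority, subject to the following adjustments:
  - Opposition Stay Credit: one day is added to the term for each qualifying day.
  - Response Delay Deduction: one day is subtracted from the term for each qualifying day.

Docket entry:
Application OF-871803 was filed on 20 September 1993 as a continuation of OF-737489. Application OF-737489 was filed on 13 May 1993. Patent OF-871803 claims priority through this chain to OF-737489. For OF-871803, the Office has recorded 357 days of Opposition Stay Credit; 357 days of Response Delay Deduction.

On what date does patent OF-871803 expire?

2011-05-13

Earliest priority filing: 13 May 1993.
Base term: 13 May 1993 + 18 years → 13 May 2011.
Opposition Stay Credit: +357 days → 4 May 2012.
Response Delay Deduction: −357 days → 13 May 2011.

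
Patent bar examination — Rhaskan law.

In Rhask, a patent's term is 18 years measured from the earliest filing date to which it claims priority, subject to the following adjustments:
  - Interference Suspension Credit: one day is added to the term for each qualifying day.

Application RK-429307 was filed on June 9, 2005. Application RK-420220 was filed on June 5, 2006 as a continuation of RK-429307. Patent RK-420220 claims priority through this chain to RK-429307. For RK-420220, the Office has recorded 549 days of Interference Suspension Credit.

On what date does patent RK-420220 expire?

Earliest priority filing: 9 June 2005.
Base term: 9 June 2005 + 18 years → 9 June 2023.
Interference Suspension Credit: +549 days → 9 December 2024.

December 9, 2024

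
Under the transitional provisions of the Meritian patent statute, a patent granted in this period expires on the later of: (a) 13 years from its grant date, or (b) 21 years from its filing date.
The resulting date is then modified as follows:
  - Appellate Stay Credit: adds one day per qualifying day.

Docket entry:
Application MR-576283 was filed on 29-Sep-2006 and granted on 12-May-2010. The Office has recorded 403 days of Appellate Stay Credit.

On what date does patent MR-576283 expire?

2028-11-05

(a) grant + 13 years → 12 May 2023.
(b) filing + 21 years → 29 September 2027.
Later of the two: 29 September 2027.
Appellate Stay Credit: +403 days → 5 November 2028.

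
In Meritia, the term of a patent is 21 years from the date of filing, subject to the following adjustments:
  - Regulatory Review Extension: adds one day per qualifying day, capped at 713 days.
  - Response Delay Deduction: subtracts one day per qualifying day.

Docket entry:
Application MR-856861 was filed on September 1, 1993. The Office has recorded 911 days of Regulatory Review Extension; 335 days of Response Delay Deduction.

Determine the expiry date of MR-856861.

2015-09-14

Base term: filing date + 21 years → 1 September 2014.
Regulatory Review Extension: 911 days claimed exceeds the 713-day cap, so +713 days → 14 August 2016.
Response Delay Deduction: −335 days → 14 September 2015.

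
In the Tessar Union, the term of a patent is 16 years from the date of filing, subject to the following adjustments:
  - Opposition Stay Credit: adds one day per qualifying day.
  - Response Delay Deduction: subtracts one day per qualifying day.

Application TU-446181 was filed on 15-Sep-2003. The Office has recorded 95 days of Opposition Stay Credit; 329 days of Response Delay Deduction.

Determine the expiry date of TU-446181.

January 24, 2019

Base term: filing date + 16 years → 15 September 2019.
Opposition Stay Credit: +95 days → 19 December 2019.
Response Delay Deduction: −329 days → 24 January 2019.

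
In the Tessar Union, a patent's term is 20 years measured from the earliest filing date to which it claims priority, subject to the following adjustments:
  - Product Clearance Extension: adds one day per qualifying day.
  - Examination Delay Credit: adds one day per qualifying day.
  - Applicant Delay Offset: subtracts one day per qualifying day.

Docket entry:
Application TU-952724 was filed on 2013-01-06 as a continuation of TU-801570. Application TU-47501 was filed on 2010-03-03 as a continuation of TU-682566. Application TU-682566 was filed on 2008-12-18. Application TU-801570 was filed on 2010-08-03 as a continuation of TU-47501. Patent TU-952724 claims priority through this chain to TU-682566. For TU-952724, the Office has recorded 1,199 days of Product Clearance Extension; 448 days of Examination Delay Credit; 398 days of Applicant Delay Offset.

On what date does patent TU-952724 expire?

Earliest priority filing: 18 December 2008.
Base term: 18 December 2008 + 20 years → 18 December 2028.
Product Clearance Extension: +1199 days → 31 March 2032.
Examination Delay Credit: +448 days → 22 June 2033.
Applicant Delay Offset: −398 days → 20 May 2032.

2032-05-20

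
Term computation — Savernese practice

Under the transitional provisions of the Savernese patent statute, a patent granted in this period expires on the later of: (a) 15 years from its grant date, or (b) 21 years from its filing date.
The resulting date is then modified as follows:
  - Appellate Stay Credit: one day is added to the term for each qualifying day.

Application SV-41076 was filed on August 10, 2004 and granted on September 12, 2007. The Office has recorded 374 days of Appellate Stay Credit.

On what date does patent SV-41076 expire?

(a) grant + 15 years → 12 September 2022.
(b) filing + 21 years → 10 August 2025.
Later of the two: 10 August 2025.
Appellate Stay Credit: +374 days → 19 August 2026.

August 19, 2026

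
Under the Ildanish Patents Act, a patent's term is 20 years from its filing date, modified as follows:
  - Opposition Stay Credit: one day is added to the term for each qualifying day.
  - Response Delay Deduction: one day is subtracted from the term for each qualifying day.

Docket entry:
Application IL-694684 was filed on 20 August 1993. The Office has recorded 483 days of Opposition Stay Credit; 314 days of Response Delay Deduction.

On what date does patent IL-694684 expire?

February 5, 2014

Base term: filing date + 20 years → 20 August 2013.
Opposition Stay Credit: +483 days → 16 December 2014.
Response Delay Deduction: −314 days → 5 February 2014.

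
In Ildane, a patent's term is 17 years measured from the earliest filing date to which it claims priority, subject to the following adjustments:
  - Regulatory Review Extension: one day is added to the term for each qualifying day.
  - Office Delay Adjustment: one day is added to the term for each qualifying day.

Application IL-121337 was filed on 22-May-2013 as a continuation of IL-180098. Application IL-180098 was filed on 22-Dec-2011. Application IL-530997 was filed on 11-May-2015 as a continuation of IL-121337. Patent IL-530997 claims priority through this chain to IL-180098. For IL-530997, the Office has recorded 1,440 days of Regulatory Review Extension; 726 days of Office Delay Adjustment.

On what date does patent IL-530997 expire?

2034-11-27

Earliest priority filing: 22 December 2011.
Base term: 22 December 2011 + 17 years → 22 December 2028.
Regulatory Review Extension: +1440 days → 1 December 2032.
Office Delay Adjustment: +726 days → 27 November 2034.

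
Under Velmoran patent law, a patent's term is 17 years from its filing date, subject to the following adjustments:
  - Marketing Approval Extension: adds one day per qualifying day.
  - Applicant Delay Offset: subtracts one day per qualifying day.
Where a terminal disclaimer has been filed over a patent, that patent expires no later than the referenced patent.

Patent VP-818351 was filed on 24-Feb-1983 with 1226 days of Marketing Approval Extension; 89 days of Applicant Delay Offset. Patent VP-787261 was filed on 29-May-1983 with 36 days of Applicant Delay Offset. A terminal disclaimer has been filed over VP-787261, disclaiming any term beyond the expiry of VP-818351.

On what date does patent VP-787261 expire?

2000-04-23

Natural term of VP-787261:
  Base: filing + 17 years → 29 May 2000.
  Applicant Delay Offset: −36 days → 23 April 2000.
Expiry of referenced patent VP-818351:
  Base: filing + 17 years → 24 February 2000.
  Marketing Approval Extension: +1226 days → 4 July 2003.
  Applicant Delay Offset: −89 days → 6 April 2003.
Terminal disclaimer: VP-787261 expires on the earlier of 23 April 2000 and 6 April 2003.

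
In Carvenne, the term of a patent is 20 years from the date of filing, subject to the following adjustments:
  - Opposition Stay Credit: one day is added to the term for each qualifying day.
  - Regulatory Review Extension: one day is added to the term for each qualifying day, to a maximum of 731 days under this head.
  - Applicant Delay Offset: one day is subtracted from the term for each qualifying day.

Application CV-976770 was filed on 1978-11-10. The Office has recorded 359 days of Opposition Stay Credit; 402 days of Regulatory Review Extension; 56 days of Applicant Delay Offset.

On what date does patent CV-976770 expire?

Base term: filing date + 20 years → 10 November 1998.
Opposition Stay Credit: +359 days → 4 November 1999.
Regulatory Review Extension: 402 days (within the 731-day cap) → +402 days → 10 December 2000.
Applicant Delay Offset: −56 days → 15 October 2000.

2000-10-15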